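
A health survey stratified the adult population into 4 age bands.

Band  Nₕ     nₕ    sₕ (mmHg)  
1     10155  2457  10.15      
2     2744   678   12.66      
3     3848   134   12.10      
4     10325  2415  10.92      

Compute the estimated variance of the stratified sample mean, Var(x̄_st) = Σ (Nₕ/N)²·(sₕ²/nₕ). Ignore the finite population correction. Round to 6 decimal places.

N = 27072; Wₕ = Nₕ/N.
band 1: (10155/27072)²·10.15²/2457 = 0.005899920
band 2: (2744/27072)²·12.66²/678 = 0.002428652
band 3: (3848/27072)²·12.10²/134 = 0.022074729
band 4: (10325/27072)²·10.92²/2415 = 0.007182367
Sum = 0.037585668 → 0.037586.

0.037586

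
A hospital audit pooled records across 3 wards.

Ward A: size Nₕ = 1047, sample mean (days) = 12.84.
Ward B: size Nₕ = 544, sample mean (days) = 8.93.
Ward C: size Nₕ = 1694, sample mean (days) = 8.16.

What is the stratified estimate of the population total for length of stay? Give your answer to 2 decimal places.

A: 1047·12.84 = 13443.48
B: 544·8.93 = 4857.92
C: 1694·8.16 = 13823.04
τ̂ = Σ Nₕx̄ₕ = 32124.44.

32124.44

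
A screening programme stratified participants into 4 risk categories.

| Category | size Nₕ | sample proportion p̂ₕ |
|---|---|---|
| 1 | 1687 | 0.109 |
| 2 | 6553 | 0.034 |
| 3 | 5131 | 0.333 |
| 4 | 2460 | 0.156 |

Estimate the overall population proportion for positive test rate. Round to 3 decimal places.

0.158

N = 1687 + 6553 + 5131 + 2460 = 15831.
Overall proportion = Σ (Nₕ/N)·p̂ₕ.
Σ Nₕp̂ₕ = 183.883 + 222.802 + 1708.623 + 383.76 = 2499.068.
2499.068 / 15831 = 0.15786... → 0.158.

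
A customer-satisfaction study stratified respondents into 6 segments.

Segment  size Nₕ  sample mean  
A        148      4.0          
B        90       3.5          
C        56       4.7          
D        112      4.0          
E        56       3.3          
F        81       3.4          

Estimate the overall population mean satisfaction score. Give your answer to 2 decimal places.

3.83

x̄_st = (Σ Nₕx̄ₕ) / (Σ Nₕ) = (148·4.0 + 90·3.5 + 56·4.7 + 112·4.0 + 56·3.3 + 81·3.4) / 543
= 2078.4 / 543 = 3.8276... → 3.83.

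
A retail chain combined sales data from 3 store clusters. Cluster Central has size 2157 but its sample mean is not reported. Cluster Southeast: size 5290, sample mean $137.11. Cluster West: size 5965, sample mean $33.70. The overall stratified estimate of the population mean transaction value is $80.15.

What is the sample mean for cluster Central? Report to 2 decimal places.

N = 2157 + 5290 + 5965 = 13412.
Overall total = μ·N = 80.15·13412 = 1074971.8.
Subtract the known strata: 5290·137.11 + 5965·33.70 = 926332.4.
Remaining total for cluster Central: 1074971.8 − 926332.4 = 148639.4.
Divide by its size: 148639.4 / 2157 = 68.9102... → 68.91.

68.91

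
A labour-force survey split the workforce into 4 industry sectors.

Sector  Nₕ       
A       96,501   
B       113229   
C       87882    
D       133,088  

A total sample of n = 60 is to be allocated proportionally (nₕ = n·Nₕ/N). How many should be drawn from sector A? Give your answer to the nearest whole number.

13

N = 96501 + 113229 + 87882 + 133088 = 430700.
n_A = 60·96501/430700 = 13.443... → 13.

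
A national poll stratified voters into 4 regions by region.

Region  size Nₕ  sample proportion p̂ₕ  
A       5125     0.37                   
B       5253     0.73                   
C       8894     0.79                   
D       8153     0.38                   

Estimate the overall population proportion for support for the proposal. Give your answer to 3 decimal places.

N = 5125 + 5253 + 8894 + 8153 = 27425.
Overall proportion = Σ (Nₕ/N)·p̂ₕ.
Σ Nₕp̂ₕ = 1896.25 + 3834.69 + 7026.26 + 3098.14 = 15855.34.
15855.34 / 27425 = 0.57813... → 0.578.

0.578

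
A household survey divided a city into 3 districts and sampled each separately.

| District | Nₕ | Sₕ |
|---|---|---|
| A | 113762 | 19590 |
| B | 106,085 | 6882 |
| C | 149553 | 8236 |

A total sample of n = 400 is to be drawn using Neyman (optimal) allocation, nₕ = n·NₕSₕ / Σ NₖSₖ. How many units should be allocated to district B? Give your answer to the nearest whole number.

A: NₕSₕ = 113762·19590 = 2228597580
B: NₕSₕ = 106085·6882 = 730076970
C: NₕSₕ = 149553·8236 = 1231718508
Σ NₕSₕ = 4190393058.
n_B = 400·730076970/4190393058 = 69.691... → 70.

70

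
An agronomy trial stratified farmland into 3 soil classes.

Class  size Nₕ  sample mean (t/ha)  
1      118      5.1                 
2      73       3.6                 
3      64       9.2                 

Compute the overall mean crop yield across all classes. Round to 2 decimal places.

5.70

x̄_st = (Σ Nₕx̄ₕ) / (Σ Nₕ) = (118·5.1 + 73·3.6 + 64·9.2) / 255
= 1453.4 / 255 = 5.6996... → 5.70.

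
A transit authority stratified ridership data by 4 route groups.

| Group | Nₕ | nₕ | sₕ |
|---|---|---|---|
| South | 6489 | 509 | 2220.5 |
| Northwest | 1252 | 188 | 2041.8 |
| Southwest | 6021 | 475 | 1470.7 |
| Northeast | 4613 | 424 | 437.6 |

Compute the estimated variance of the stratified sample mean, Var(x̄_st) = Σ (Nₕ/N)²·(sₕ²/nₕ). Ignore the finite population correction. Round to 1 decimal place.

N = 18375; Wₕ = Nₕ/N.
group South: (6489/18375)²·2220.5²/509 = 1208.0492
group Northwest: (1252/18375)²·2041.8²/188 = 102.9491
group Southwest: (6021/18375)²·1470.7²/475 = 488.9192
group Northeast: (4613/18375)²·437.6²/424 = 28.4643
Sum = 1828.3819 → 1828.4.

1828.4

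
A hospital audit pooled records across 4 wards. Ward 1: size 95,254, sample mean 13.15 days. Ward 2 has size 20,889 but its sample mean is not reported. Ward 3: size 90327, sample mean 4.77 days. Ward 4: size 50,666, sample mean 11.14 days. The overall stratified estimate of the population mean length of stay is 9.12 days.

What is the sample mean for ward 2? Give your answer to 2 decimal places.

4.65

N = 95254 + 20889 + 90327 + 50666 = 257136.
Overall total = μ·N = 9.12·257136 = 2345080.32.
Subtract the known strata: 95254·13.15 + 90327·4.77 + 50666·11.14 = 2247869.13.
Remaining total for ward 2: 2345080.32 − 2247869.13 = 97211.19.
Divide by its size: 97211.19 / 20889 = 4.6537... → 4.65.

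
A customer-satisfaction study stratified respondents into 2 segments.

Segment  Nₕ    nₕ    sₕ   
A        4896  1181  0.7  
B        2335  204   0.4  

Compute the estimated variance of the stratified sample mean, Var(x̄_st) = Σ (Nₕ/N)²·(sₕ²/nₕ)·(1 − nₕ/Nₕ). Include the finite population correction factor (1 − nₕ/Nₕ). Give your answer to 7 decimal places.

0.0002190

N = 7231; Wₕ = Nₕ/N.
segment A: (4896/7231)²·0.7²/1181·(1 − 1181/4896) = 0.0001443277
segment B: (2335/7231)²·0.4²/204·(1 − 204/2335) = 0.0000746386
Sum = 0.0002189663 → 0.0002190.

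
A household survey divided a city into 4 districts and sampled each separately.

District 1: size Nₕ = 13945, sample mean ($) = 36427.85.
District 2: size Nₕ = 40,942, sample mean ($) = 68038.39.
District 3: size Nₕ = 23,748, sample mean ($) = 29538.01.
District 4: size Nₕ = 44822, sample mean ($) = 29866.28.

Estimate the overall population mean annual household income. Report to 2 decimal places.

43203.30

N = 123457; weights Wₕ = Nₕ/N = (0.1130, 0.3316, 0.1924, 0.3631).
x̄_st = Σ Wₕ·x̄ₕ = 0.1130·36427.85 + 0.3316·68038.39 + 0.1924·29538.01 + 0.3631·29866.28 ≈ 43203.2950...
→ 43203.30.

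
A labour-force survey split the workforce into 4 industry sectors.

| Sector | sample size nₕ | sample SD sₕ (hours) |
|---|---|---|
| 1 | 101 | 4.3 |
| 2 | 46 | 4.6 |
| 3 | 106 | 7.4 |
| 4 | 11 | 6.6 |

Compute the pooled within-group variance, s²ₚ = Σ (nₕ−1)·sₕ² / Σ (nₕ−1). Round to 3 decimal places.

Degrees of freedom: 100 + 45 + 105 + 10 = 260.
Σ(nₕ−1)sₕ² = 100·18.49 + 45·21.16 + 105·54.76 + 10·43.56 = 8986.6.
s²ₚ = 8986.6 / 260 = 34.56385... → 34.564.

34.564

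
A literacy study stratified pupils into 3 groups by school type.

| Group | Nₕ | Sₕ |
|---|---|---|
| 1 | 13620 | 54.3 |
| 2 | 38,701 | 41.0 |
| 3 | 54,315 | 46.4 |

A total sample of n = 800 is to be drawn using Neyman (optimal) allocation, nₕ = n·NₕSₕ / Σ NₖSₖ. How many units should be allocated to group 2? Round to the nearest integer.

Σ NₕSₕ = 13620·54.3 + 38701·41.0 + 54315·46.4 = 4846523.
Share for 2: 1586741/4846523 = 0.32740.
n_2 = 800 × 0.32740 = 261.918... → 262.

262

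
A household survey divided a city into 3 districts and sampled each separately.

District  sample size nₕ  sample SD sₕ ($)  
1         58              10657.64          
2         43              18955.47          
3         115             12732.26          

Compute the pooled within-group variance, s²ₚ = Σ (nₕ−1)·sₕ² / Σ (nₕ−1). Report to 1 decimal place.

188009228.4

1: (58−1)·10657.64² = 57·113585290.3696 = 6474361551.0672
2: (43−1)·18955.47² = 42·359309842.9209 = 15091013402.6778
3: (115−1)·12732.26² = 114·162110444.7076 = 18480590696.6664
Numerator = 40045965650.4114; denominator = Σ(nₕ−1) = 213.
s²ₚ = 40045965650.4114/213 = 188009228.406... → 188009228.4.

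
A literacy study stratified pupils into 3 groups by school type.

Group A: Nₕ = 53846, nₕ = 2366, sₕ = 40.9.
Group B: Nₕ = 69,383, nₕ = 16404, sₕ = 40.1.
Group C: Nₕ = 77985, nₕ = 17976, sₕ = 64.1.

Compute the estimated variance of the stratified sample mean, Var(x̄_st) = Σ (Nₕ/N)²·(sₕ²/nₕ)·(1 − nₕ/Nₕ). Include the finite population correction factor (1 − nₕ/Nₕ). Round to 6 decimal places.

0.083727

N = 201214; Wₕ = Nₕ/N.
group A: (53846/201214)²·40.9²/2366·(1 − 2366/53846) = 0.048406922
group B: (69383/201214)²·40.1²/16404·(1 − 16404/69383) = 0.008899783
group C: (77985/201214)²·64.1²/17976·(1 − 17976/77985) = 0.026420077
Sum = 0.083726782 → 0.083727.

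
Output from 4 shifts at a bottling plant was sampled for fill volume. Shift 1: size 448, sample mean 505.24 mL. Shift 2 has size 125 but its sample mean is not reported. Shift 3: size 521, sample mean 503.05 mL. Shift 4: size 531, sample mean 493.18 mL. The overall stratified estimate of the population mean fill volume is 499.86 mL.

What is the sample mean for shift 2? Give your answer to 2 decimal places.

Σ Nₕx̄ₕ = N·μ, so 125·x̄_2 = 1625·499.86 − (448·505.24 + 521·503.05 + 531·493.18).
= 812272.5 − 750315.15 = 61957.35.
x̄_2 = 61957.35 / 125 = 495.6588 → 495.66.

495.66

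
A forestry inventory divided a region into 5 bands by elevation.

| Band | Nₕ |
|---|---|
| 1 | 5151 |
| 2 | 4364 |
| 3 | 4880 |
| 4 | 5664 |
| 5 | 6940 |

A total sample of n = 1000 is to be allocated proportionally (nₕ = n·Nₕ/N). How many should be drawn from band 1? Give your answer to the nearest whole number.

191

Share of band 1 = 5151/26999 = 0.19078.
Allocate 1000 × 0.19078 = 190.785... → 191.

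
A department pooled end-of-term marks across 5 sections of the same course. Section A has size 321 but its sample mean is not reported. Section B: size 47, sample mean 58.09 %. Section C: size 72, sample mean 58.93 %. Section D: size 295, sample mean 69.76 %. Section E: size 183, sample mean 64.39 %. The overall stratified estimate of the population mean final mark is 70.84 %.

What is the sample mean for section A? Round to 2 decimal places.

80.05

N = 321 + 47 + 72 + 295 + 183 = 918.
Overall total = μ·N = 70.84·918 = 65031.12.
Subtract the known strata: 47·58.09 + 72·58.93 + 295·69.76 + 183·64.39 = 39335.76.
Remaining total for section A: 65031.12 − 39335.76 = 25695.36.
Divide by its size: 25695.36 / 321 = 80.0479... → 80.05.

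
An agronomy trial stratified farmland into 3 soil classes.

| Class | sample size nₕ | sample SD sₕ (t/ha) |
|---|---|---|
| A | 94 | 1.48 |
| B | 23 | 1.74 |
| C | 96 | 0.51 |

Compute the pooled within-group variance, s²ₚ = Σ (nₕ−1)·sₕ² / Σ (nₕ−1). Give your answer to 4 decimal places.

1.4049

Degrees of freedom: 93 + 22 + 95 = 210.
Σ(nₕ−1)sₕ² = 93·2.1904 + 22·3.0276 + 95·0.2601 = 295.0239.
s²ₚ = 295.0239 / 210 = 1.404876... → 1.4049.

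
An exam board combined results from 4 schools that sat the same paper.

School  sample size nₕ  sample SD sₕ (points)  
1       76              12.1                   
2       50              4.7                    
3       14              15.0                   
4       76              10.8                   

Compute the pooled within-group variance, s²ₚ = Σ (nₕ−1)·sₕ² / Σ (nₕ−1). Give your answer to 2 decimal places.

Degrees of freedom: 75 + 49 + 13 + 75 = 212.
Σ(nₕ−1)sₕ² = 75·146.41 + 49·22.09 + 13·225 + 75·116.64 = 23736.16.
s²ₚ = 23736.16 / 212 = 111.9630... → 111.96.

111.96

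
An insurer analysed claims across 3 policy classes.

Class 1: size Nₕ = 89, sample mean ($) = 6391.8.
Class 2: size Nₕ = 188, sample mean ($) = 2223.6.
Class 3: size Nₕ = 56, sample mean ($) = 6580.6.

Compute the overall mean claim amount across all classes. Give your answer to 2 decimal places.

4070.33

x̄_st = (Σ Nₕx̄ₕ) / (Σ Nₕ) = (89·6391.8 + 188·2223.6 + 56·6580.6) / 333
= 1355420.6 / 333 = 4070.3321... → 4070.33.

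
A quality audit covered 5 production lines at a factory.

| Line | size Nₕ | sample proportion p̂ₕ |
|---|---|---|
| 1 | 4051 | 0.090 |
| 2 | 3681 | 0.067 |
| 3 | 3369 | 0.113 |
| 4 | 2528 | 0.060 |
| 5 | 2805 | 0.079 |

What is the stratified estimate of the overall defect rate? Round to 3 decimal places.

N = 4051 + 3681 + 3369 + 2528 + 2805 = 16434.
Overall proportion = Σ (Nₕ/N)·p̂ₕ.
Σ Nₕp̂ₕ = 364.59 + 246.627 + 380.697 + 151.68 + 221.595 = 1365.189.
1365.189 / 16434 = 0.08307... → 0.083.

0.083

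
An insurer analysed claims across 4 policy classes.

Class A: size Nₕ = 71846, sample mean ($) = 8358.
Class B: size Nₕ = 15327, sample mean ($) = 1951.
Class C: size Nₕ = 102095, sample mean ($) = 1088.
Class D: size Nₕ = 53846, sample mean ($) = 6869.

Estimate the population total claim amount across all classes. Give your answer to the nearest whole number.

A: 71846·8358 = 600488868
B: 15327·1951 = 29902977
C: 102095·1088 = 111079360
D: 53846·6869 = 369868174
τ̂ = Σ Nₕx̄ₕ = 1111339379.

1111339379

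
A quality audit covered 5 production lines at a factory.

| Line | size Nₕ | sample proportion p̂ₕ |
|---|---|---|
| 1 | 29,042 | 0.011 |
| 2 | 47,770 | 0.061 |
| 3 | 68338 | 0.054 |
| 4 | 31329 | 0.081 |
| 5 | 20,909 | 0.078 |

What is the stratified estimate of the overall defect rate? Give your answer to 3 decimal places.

Wₕ = Nₕ/N with N = 197388: 0.1471, 0.2420, 0.3462, 0.1587, 0.1059.
p̂_st = 0.1471·0.011 + 0.2420·0.061 + 0.3462·0.054 + 0.1587·0.081 + 0.1059·0.078 ≈ 0.05620... → 0.056.

0.056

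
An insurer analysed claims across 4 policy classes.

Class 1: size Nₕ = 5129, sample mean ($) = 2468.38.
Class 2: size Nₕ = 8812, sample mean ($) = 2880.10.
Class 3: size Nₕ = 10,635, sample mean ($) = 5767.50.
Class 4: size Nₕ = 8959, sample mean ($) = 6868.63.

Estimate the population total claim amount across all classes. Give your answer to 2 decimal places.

1: 5129·2468.38 = 12660321.02
2: 8812·2880.10 = 25379441.2
3: 10635·5767.50 = 61337362.5
4: 8959·6868.63 = 61536056.17
τ̂ = Σ Nₕx̄ₕ = 160913180.89.

160913180.89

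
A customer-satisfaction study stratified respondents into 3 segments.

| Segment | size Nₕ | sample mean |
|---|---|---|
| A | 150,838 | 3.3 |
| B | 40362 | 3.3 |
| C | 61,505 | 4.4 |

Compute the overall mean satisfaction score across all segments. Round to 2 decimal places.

3.57

x̄_st = (Σ Nₕx̄ₕ) / (Σ Nₕ) = (150838·3.3 + 40362·3.3 + 61505·4.4) / 252705
= 901582 / 252705 = 3.5677... → 3.57.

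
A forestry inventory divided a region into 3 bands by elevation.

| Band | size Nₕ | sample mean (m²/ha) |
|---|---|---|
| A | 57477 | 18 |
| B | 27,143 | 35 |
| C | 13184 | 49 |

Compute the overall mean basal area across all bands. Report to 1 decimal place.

N = 97804; weights Wₕ = Nₕ/N = (0.5877, 0.2775, 0.1348).
x̄_st = Σ Wₕ·x̄ₕ = 0.5877·18 + 0.2775·35 + 0.1348·49 ≈ 26.897...
→ 26.9.

26.9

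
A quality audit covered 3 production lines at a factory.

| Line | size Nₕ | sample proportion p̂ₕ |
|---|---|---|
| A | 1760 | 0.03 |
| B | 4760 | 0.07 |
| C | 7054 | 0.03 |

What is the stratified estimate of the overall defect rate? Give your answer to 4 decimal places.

0.0440

N = 1760 + 4760 + 7054 = 13574.
Overall proportion = Σ (Nₕ/N)·p̂ₕ.
Σ Nₕp̂ₕ = 52.8 + 333.2 + 211.62 = 597.62.
597.62 / 13574 = 0.044027... → 0.0440.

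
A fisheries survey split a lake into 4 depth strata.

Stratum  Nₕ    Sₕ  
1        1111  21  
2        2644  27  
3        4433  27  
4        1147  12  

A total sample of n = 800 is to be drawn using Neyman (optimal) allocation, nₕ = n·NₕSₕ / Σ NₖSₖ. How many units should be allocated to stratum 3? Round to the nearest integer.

Σ NₕSₕ = 1111·21 + 2644·27 + 4433·27 + 1147·12 = 228174.
Share for 3: 119691/228174 = 0.52456.
n_3 = 800 × 0.52456 = 419.648... → 420.

420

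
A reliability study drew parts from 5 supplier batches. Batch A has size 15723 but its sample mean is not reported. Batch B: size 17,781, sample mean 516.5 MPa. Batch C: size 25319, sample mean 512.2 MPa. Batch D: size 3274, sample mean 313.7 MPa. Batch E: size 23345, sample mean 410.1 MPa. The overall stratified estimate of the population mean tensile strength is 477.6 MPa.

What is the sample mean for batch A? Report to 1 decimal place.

Σ Nₕx̄ₕ = N·μ, so 15723·x̄_A = 85442·477.6 − (17781·516.5 + 25319·512.2 + 3274·313.7 + 23345·410.1).
= 40807099.2 − 32753116.6 = 8053982.6.
x̄_A = 8053982.6 / 15723 = 512.242... → 512.2.

512.2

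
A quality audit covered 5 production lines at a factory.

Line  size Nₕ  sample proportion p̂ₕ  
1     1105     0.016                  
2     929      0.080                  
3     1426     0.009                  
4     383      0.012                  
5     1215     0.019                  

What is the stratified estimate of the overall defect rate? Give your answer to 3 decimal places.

0.026

N = 1105 + 929 + 1426 + 383 + 1215 = 5058.
Overall proportion = Σ (Nₕ/N)·p̂ₕ.
Σ Nₕp̂ₕ = 17.68 + 74.32 + 12.834 + 4.596 + 23.085 = 132.515.
132.515 / 5058 = 0.02620... → 0.026.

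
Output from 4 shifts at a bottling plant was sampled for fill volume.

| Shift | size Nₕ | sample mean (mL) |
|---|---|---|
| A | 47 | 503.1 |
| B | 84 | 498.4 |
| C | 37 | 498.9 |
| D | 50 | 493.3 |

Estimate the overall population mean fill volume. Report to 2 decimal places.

498.33

x̄_st = (Σ Nₕx̄ₕ) / (Σ Nₕ) = (47·503.1 + 84·498.4 + 37·498.9 + 50·493.3) / 218
= 108635.6 / 218 = 498.3284... → 498.33.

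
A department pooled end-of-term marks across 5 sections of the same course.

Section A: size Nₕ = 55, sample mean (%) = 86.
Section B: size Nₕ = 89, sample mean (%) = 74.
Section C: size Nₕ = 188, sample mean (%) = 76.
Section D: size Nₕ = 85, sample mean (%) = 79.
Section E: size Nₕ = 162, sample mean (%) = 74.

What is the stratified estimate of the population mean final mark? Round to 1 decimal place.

N = 55 + 89 + 188 + 85 + 162 = 579.
Weight each subgroup mean by Nₕ/N and sum.
Σ Nₕx̄ₕ = 55·86 + 89·74 + 188·76 + 85·79 + 162·74 = 4730 + 6586 + 14288 + 6715 + 11988 = 44307.
Divide by N: 44307 / 579 = 76.523... → 76.5.

76.5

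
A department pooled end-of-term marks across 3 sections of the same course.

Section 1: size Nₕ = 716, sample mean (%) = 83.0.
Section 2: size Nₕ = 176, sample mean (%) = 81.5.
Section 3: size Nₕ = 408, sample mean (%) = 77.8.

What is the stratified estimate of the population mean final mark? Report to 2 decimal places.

81.16

x̄_st = (Σ Nₕx̄ₕ) / (Σ Nₕ) = (716·83.0 + 176·81.5 + 408·77.8) / 1300
= 105514.4 / 1300 = 81.1649... → 81.16.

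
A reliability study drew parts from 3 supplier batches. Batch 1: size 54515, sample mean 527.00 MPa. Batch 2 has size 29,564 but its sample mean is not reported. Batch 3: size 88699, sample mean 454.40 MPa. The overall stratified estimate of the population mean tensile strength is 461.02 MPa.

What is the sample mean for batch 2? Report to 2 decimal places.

359.22

Σ Nₕx̄ₕ = N·μ, so 29564·x̄_2 = 172778·461.02 − (54515·527.00 + 88699·454.40).
= 79654113.56 − 69034230.6 = 10619882.96.
x̄_2 = 10619882.96 / 29564 = 359.2167... → 359.22.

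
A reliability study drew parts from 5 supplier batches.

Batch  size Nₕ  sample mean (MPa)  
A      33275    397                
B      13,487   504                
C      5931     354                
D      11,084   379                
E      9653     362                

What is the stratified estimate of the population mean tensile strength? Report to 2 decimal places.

405.86

N = 33275 + 13487 + 5931 + 11084 + 9653 = 73430.
The stratified mean weights each stratum mean by its population share Nₕ/N.
Σ Nₕx̄ₕ = 33275·397 + 13487·504 + 5931·354 + 11084·379 + 9653·362 = 13210175 + 6797448 + 2099574 + 4200836 + 3494386 = 29802419.
Divide by N: 29802419 / 73430 = 405.8616... → 405.86.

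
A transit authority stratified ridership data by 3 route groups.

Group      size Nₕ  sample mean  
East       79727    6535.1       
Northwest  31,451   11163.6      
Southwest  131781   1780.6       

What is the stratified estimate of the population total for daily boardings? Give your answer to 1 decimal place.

1106779549.9

East: 79727·6535.1 = 521023917.7
Northwest: 31451·11163.6 = 351106383.6
Southwest: 131781·1780.6 = 234649248.6
τ̂ = Σ Nₕx̄ₕ = 1106779549.9.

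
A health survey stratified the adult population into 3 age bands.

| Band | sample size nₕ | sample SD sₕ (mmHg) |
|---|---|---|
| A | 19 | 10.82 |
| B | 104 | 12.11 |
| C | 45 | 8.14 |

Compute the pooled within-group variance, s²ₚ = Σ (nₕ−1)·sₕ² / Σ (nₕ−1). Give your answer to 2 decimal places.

121.99

A: (19−1)·10.82² = 18·117.0724 = 2107.3032
B: (104−1)·12.11² = 103·146.6521 = 15105.1663
C: (45−1)·8.14² = 44·66.2596 = 2915.4224
Numerator = 20127.8919; denominator = Σ(nₕ−1) = 165.
s²ₚ = 20127.8919/165 = 121.9872... → 121.99.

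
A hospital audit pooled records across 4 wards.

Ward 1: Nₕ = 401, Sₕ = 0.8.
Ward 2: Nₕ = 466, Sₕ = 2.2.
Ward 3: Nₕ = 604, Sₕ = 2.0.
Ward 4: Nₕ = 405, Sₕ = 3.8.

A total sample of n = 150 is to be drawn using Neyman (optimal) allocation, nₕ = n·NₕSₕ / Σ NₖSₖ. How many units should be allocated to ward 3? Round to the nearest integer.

44

1: NₕSₕ = 401·0.8 = 320.8
2: NₕSₕ = 466·2.2 = 1025.2
3: NₕSₕ = 604·2.0 = 1208
4: NₕSₕ = 405·3.8 = 1539
Σ NₕSₕ = 4093.
n_3 = 150·1208/4093 = 44.271... → 44.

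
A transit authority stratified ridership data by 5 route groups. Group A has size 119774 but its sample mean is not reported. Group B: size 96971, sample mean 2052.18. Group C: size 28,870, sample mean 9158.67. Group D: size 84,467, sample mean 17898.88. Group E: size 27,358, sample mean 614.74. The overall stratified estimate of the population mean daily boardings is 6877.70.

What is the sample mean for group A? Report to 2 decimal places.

3892.91

N = 119774 + 96971 + 28870 + 84467 + 27358 = 357440.
Overall total = μ·N = 6877.70·357440 = 2458365088.
Subtract the known strata: 96971·2052.18 + 28870·9158.67 + 84467·17898.88 + 27358·614.74 = 1992095503.56.
Remaining total for group A: 2458365088 − 1992095503.56 = 466269584.44.
Divide by its size: 466269584.44 / 119774 = 3892.9115... → 3892.91.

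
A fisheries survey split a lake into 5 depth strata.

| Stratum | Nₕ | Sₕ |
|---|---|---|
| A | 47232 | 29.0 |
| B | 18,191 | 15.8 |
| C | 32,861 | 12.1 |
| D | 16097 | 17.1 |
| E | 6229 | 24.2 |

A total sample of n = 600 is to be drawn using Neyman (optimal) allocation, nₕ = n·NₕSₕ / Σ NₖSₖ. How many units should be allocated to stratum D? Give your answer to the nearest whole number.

67

Σ NₕSₕ = 47232·29.0 + 18191·15.8 + 32861·12.1 + 16097·17.1 + 6229·24.2 = 2480764.4.
Share for D: 275258.7/2480764.4 = 0.11096.
n_D = 600 × 0.11096 = 66.574... → 67.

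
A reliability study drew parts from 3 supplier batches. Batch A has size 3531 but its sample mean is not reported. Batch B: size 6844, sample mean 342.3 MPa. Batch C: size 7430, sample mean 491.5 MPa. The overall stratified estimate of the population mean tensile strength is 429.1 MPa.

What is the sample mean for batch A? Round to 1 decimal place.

466.0

N = 3531 + 6844 + 7430 = 17805.
Overall total = μ·N = 429.1·17805 = 7640125.5.
Subtract the known strata: 6844·342.3 + 7430·491.5 = 5994546.2.
Remaining total for batch A: 7640125.5 − 5994546.2 = 1645579.3.
Divide by its size: 1645579.3 / 3531 = 466.038... → 466.0.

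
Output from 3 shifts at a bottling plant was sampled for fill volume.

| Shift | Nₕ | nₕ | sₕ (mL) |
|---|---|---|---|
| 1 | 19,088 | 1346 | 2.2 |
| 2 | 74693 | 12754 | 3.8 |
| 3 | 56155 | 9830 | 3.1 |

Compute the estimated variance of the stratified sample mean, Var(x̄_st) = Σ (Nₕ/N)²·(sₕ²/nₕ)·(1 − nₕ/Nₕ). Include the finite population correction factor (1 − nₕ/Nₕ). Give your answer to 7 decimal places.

N = 149936. Term for each stratum: Wₕ²sₕ²/nₕ·(1−nₕ/Nₕ).
Var(x̄_st) = 0.0000541691 + 0.0002329984 + 0.0001131259 = 0.0004002934 → 0.0004003.

0.0004003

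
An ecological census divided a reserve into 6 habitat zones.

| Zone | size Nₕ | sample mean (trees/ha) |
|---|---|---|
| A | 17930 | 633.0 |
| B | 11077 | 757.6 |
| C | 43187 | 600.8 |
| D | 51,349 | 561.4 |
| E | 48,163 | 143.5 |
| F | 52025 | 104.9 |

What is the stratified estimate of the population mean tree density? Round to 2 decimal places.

N = 17930 + 11077 + 43187 + 51349 + 48163 + 52025 = 223731.
Overall mean = Σ (Nₕ/N)·x̄ₕ — weight by population share, not a simple average.
Σ Nₕx̄ₕ = 17930·633.0 + 11077·757.6 + 43187·600.8 + 51349·561.4 + 48163·143.5 + 52025·104.9 = 11349690 + 8391935.2 + 25946749.6 + 28827328.6 + 6911390.5 + 5457422.5 = 86884516.4.
Divide by N: 86884516.4 / 223731 = 388.3437... → 388.34.

388.34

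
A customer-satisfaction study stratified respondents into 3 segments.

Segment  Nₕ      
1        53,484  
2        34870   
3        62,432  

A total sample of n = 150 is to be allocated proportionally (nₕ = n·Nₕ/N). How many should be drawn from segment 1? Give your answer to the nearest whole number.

N = 53484 + 34870 + 62432 = 150786.
n_1 = 150·53484/150786 = 53.205... → 53.

53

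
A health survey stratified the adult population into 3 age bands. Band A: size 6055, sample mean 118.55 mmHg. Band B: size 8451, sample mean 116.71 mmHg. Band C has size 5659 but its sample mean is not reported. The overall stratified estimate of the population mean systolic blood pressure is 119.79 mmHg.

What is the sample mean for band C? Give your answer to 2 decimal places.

125.72

Σ Nₕx̄ₕ = N·μ, so 5659·x̄_C = 20165·119.79 − (6055·118.55 + 8451·116.71).
= 2415565.35 − 1704136.46 = 711428.89.
x̄_C = 711428.89 / 5659 = 125.7164... → 125.72.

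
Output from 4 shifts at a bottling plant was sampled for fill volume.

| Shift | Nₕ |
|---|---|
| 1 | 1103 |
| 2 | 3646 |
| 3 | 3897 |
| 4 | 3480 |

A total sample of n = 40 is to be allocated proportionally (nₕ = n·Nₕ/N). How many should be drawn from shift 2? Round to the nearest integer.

Share of shift 2 = 3646/12126 = 0.30068.
Allocate 40 × 0.30068 = 12.027... → 12.

12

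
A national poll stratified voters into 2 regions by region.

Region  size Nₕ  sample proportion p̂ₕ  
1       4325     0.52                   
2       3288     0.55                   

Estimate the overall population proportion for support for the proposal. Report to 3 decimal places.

0.533

N = 4325 + 3288 = 7613.
Overall proportion = Σ (Nₕ/N)·p̂ₕ.
Σ Nₕp̂ₕ = 2249 + 1808.4 = 4057.4.
4057.4 / 7613 = 0.53296... → 0.533.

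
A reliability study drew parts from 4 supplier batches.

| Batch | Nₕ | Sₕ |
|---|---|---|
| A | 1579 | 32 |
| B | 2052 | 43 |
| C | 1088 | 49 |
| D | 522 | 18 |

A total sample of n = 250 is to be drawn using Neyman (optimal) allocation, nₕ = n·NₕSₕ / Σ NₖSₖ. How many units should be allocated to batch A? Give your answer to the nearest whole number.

Σ NₕSₕ = 1579·32 + 2052·43 + 1088·49 + 522·18 = 201472.
Share for A: 50528/201472 = 0.25079.
n_A = 250 × 0.25079 = 62.699... → 63.

63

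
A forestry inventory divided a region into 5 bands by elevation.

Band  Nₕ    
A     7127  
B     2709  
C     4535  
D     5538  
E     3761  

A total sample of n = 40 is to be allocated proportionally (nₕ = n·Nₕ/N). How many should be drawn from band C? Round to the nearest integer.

N = 7127 + 2709 + 4535 + 5538 + 3761 = 23670.
n_C = 40·4535/23670 = 7.664... → 8.

8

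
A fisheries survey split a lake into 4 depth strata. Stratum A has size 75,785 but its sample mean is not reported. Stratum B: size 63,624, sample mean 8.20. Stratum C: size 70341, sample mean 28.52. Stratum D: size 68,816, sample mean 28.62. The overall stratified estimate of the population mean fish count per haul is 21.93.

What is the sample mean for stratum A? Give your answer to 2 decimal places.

Σ Nₕx̄ₕ = N·μ, so 75785·x̄_A = 278566·21.93 − (63624·8.20 + 70341·28.52 + 68816·28.62).
= 6108952.38 − 4497356.04 = 1611596.34.
x̄_A = 1611596.34 / 75785 = 21.2654... → 21.27.

21.27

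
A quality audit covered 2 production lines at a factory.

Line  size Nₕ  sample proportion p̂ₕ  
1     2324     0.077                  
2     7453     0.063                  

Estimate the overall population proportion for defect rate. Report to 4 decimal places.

0.0663

Wₕ = Nₕ/N with N = 9777: 0.2377, 0.7623.
p̂_st = 0.2377·0.077 + 0.7623·0.063 ≈ 0.066328... → 0.0663.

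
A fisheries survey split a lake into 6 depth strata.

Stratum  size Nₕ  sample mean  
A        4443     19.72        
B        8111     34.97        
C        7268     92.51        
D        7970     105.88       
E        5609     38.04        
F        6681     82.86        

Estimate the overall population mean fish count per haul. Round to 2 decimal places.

66.23

x̄_st = (Σ Nₕx̄ₕ) / (Σ Nₕ) = (4443·19.72 + 8111·34.97 + 7268·92.51 + 7970·105.88 + 5609·38.04 + 6681·82.86) / 40082
= 2654437.93 / 40082 = 66.2252... → 66.23.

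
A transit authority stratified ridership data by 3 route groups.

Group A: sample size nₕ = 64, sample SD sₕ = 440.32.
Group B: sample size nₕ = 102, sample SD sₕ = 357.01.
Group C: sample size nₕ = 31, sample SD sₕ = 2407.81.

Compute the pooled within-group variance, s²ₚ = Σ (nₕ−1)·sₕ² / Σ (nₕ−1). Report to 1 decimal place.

1025845.8

Degrees of freedom: 63 + 101 + 30 = 194.
Σ(nₕ−1)sₕ² = 63·193881.7024 + 101·127456.1401 + 30·5797548.9961 = 199014087.2843.
s²ₚ = 199014087.2843 / 194 = 1025845.811... → 1025845.8.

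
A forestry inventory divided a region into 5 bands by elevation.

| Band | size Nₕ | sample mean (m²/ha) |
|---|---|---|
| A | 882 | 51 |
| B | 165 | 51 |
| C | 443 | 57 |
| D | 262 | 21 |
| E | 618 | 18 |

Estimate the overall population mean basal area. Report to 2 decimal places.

40.20

N = 882 + 165 + 443 + 262 + 618 = 2370.
Overall mean = Σ (Nₕ/N)·x̄ₕ — weight by population share, not a simple average.
Σ Nₕx̄ₕ = 882·51 + 165·51 + 443·57 + 262·21 + 618·18 = 44982 + 8415 + 25251 + 5502 + 11124 = 95274.
Divide by N: 95274 / 2370 = 40.2 → 40.20.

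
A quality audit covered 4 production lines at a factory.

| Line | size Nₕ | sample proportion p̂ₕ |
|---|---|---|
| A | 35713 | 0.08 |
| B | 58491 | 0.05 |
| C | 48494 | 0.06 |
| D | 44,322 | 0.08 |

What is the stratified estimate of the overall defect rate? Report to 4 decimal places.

0.0654

N = 35713 + 58491 + 48494 + 44322 = 187020.
Overall proportion = Σ (Nₕ/N)·p̂ₕ.
Σ Nₕp̂ₕ = 2857.04 + 2924.55 + 2909.64 + 3545.76 = 12236.99.
12236.99 / 187020 = 0.065431... → 0.0654.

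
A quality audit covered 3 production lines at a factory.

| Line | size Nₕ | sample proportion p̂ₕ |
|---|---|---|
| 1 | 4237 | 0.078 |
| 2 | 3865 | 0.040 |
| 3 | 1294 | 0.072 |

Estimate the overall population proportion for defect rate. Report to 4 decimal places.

N = 4237 + 3865 + 1294 = 9396.
Overall proportion = Σ (Nₕ/N)·p̂ₕ.
Σ Nₕp̂ₕ = 330.486 + 154.6 + 93.168 = 578.254.
578.254 / 9396 = 0.061543... → 0.0615.

0.0615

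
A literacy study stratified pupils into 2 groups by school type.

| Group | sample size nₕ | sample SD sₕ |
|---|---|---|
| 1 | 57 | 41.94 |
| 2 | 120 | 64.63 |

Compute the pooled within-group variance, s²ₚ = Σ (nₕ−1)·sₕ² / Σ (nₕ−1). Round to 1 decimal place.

Degrees of freedom: 56 + 119 = 175.
Σ(nₕ−1)sₕ² = 56·1758.9636 + 119·4177.0369 = 595569.3527.
s²ₚ = 595569.3527 / 175 = 3403.253... → 3403.3.

3403.3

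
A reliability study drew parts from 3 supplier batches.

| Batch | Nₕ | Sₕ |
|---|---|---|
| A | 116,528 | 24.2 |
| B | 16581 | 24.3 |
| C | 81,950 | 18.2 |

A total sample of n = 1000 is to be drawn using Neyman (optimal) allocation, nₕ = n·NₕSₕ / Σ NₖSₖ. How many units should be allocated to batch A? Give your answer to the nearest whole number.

A: NₕSₕ = 116528·24.2 = 2819977.6
B: NₕSₕ = 16581·24.3 = 402918.3
C: NₕSₕ = 81950·18.2 = 1491490
Σ NₕSₕ = 4714385.9.
n_A = 1000·2819977.6/4714385.9 = 598.164... → 598.

598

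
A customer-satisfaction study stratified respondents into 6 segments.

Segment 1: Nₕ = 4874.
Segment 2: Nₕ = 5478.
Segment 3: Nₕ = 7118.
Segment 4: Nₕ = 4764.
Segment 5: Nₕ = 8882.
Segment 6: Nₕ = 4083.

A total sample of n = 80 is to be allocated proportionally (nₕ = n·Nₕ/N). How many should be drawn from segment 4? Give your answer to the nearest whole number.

11

Share of segment 4 = 4764/35199 = 0.13534.
Allocate 80 × 0.13534 = 10.828... → 11.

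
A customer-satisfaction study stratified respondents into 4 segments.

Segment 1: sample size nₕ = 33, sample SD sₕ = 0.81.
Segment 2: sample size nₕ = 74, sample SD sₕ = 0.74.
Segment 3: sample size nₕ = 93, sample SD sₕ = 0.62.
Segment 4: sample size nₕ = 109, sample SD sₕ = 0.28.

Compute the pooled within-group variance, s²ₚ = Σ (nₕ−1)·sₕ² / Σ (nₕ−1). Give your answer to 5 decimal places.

0.34361

Degrees of freedom: 32 + 73 + 92 + 108 = 305.
Σ(nₕ−1)sₕ² = 32·0.6561 + 73·0.5476 + 92·0.3844 + 108·0.0784 = 104.802.
s²ₚ = 104.802 / 305 = 0.3436131... → 0.34361.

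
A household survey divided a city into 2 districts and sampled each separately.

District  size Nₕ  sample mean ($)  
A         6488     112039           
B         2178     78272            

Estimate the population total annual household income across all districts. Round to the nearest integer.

897385448

Population total = Σ Nₕ·x̄ₕ (each stratum's size times its mean).
6488·112039 + 2178·78272 = 726909032 + 170476416 = 897385448.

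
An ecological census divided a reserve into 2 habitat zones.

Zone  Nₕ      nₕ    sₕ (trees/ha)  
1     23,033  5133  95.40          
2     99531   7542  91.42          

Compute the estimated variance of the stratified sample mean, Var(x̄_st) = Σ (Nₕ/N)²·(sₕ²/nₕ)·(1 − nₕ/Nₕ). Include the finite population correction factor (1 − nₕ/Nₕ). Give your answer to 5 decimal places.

0.72407

N = 122564; Wₕ = Nₕ/N.
zone 1: (23033/122564)²·95.40²/5133·(1 − 5133/23033) = 0.04866348
zone 2: (99531/122564)²·91.42²/7542·(1 − 7542/99531) = 0.67540507
Sum = 0.72406855 → 0.72407.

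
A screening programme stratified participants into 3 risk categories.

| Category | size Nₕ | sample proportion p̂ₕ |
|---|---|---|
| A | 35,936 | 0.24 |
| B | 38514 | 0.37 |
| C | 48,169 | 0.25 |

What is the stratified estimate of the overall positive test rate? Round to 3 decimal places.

N = 35936 + 38514 + 48169 = 122619.
Overall proportion = Σ (Nₕ/N)·p̂ₕ.
Σ Nₕp̂ₕ = 8624.64 + 14250.18 + 12042.25 = 34917.07.
34917.07 / 122619 = 0.28476... → 0.285.

0.285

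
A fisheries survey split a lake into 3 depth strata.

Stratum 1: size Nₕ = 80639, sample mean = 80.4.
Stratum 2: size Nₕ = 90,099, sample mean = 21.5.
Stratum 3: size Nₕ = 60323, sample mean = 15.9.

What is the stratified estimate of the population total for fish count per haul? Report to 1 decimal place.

1: 80639·80.4 = 6483375.6
2: 90099·21.5 = 1937128.5
3: 60323·15.9 = 959135.7
τ̂ = Σ Nₕx̄ₕ = 9379639.8.

9379639.8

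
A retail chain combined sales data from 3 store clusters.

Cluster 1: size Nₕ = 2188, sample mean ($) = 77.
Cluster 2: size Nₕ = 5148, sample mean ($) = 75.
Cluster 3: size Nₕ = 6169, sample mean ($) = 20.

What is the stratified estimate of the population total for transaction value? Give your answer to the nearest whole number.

677956

1: 2188·77 = 168476
2: 5148·75 = 386100
3: 6169·20 = 123380
τ̂ = Σ Nₕx̄ₕ = 677956.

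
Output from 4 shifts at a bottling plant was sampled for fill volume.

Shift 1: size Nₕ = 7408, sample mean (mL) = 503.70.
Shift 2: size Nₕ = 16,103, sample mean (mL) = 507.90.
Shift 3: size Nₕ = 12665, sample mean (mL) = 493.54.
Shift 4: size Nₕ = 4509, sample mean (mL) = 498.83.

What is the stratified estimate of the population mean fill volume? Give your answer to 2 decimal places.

x̄_st = (Σ Nₕx̄ₕ) / (Σ Nₕ) = (7408·503.70 + 16103·507.90 + 12665·493.54 + 4509·498.83) / 40685
= 20410031.87 / 40685 = 501.6599... → 501.66.

501.66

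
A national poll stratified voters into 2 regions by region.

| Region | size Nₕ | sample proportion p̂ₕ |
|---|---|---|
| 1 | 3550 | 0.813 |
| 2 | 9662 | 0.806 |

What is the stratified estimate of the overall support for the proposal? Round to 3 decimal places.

0.808

N = 3550 + 9662 = 13212.
Overall proportion = Σ (Nₕ/N)·p̂ₕ.
Σ Nₕp̂ₕ = 2886.15 + 7787.572 = 10673.722.
10673.722 / 13212 = 0.80788... → 0.808.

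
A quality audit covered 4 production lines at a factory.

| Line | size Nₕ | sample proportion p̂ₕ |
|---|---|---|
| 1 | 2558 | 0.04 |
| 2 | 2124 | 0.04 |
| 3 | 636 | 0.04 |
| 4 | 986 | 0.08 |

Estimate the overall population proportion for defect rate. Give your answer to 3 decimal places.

N = 2558 + 2124 + 636 + 986 = 6304.
Overall proportion = Σ (Nₕ/N)·p̂ₕ.
Σ Nₕp̂ₕ = 102.32 + 84.96 + 25.44 + 78.88 = 291.6.
291.6 / 6304 = 0.04626... → 0.046.

0.046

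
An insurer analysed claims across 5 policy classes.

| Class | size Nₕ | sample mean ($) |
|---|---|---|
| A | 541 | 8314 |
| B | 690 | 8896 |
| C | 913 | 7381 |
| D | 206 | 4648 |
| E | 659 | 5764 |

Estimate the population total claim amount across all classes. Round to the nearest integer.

Population total = Σ Nₕ·x̄ₕ (each stratum's size times its mean).
541·8314 + 690·8896 + 913·7381 + 206·4648 + 659·5764 = 4497874 + 6138240 + 6738853 + 957488 + 3798476 = 22130931.

22130931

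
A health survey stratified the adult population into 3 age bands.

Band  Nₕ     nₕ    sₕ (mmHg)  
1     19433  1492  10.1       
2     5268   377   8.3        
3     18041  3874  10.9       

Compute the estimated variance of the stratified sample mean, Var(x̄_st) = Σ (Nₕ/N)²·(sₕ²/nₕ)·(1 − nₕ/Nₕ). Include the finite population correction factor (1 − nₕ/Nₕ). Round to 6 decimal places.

0.019916

N = 42742; Wₕ = Nₕ/N.
band 1: (19433/42742)²·10.1²/1492·(1 − 1492/19433) = 0.013048204
band 2: (5268/42742)²·8.3²/377·(1 − 377/5268) = 0.002577203
band 3: (18041/42742)²·10.9²/3874·(1 − 3874/18041) = 0.004290641
Sum = 0.019916048 → 0.019916.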